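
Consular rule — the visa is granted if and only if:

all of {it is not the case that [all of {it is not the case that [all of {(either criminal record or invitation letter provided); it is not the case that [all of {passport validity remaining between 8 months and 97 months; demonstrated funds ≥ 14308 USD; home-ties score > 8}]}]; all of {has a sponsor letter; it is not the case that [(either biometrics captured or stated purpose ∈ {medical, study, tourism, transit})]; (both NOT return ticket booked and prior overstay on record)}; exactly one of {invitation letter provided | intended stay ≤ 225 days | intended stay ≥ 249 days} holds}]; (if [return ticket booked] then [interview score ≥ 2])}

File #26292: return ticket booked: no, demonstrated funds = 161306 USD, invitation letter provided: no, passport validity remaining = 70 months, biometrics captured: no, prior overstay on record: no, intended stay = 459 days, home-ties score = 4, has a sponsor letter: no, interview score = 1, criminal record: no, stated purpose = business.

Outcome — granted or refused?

Atomic conditions:
  criminal record: no → false
  invitation letter provided: no → false
  passport validity remaining between 8 months and 97 months: 70 in [8, 97] is true
  demonstrated funds ≥ 14308 USD: 161306 ≥ 14308 is true
  home-ties score > 8: 4 > 8 is false
  has a sponsor letter: no → false
  biometrics captured: no → false
  stated purpose ∈ {medical, study, tourism, transit}: business is not in the set → false
  NOT return ticket booked: no → true
  prior overstay on record: no → false
  intended stay ≤ 225 days: 459 ≤ 225 is false
  intended stay ≥ 249 days: 459 ≥ 249 is true
  return ticket booked: no → false
  interview score ≥ 2: 1 ≥ 2 is false
Combine:
[1.1.1.1.1] false OR false = false
[1.1.1.1.2.1] true AND true AND false = false
[1.1.1.1.2] NOT false = true
[1.1.1.1] false AND true = false
[1.1.1] NOT false = true
[1.1.2.2.1] false OR false = false
[1.1.2.2] NOT false = true
[1.1.2.3] true AND false = false
[1.1.2] false AND true AND false = false
[1.1.3] exactly-one(false, false, true) = true
[1.1] true AND false AND true = false
[1] NOT false = true
[2] false → false (antecedent false ⇒ implication holds) = true
[root] true AND true = true
Overall: true → granted

Granted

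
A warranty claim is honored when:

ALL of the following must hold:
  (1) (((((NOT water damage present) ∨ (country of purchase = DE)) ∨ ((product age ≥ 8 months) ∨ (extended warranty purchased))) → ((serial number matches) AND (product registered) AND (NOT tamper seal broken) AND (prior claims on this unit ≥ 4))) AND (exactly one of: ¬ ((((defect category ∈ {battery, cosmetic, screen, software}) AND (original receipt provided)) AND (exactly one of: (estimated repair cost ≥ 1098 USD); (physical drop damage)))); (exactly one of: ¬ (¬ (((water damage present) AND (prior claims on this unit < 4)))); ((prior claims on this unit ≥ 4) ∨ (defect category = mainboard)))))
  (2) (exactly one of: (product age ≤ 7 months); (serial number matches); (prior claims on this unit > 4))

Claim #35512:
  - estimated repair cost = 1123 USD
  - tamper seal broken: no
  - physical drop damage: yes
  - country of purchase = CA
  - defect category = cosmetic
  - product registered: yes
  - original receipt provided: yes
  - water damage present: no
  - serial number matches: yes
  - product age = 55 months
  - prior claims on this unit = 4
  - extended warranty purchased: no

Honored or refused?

Atomic conditions:
  NOT water damage present: no → true
  country of purchase = DE: CA == DE is false
  product age ≥ 8 months: 55 ≥ 8 is true
  extended warranty purchased: no → false
  serial number matches: yes → true
  product registered: yes → true
  NOT tamper seal broken: no → true
  prior claims on this unit ≥ 4: 4 ≥ 4 is true
  defect category ∈ {battery, cosmetic, screen, software}: cosmetic is in the set → true
  original receipt provided: yes → true
  estimated repair cost ≥ 1098 USD: 1123 ≥ 1098 is true
  physical drop damage: yes → true
  water damage present: no → false
  prior claims on this unit < 4: 4 < 4 is false
  defect category = mainboard: cosmetic == mainboard is false
  product age ≤ 7 months: 55 ≤ 7 is false
  prior claims on this unit > 4: 4 > 4 is false
Combine:
[1.1.1.1] true OR false = true
[1.1.1.2] true OR false = true
[1.1.1] true OR true = true
[1.1.2] true AND true AND true AND true = true
[1.1] true → true = true
[1.2.1.1.1] true AND true = true
[1.2.1.1.2] exactly-one(true, true) = false
[1.2.1.1] true AND false = false
[1.2.1] NOT false = true
[1.2.2.1.1.1] false AND false = false
[1.2.2.1.1] NOT false = true
[1.2.2.1] NOT true = false
[1.2.2.2] true OR false = true
[1.2.2] exactly-one(false, true) = true
[1.2] exactly-one(true, true) = false
[1] true AND false = false
[2] exactly-one(false, true, false) = true
[root] false AND true = false
Overall: false → refused

Refused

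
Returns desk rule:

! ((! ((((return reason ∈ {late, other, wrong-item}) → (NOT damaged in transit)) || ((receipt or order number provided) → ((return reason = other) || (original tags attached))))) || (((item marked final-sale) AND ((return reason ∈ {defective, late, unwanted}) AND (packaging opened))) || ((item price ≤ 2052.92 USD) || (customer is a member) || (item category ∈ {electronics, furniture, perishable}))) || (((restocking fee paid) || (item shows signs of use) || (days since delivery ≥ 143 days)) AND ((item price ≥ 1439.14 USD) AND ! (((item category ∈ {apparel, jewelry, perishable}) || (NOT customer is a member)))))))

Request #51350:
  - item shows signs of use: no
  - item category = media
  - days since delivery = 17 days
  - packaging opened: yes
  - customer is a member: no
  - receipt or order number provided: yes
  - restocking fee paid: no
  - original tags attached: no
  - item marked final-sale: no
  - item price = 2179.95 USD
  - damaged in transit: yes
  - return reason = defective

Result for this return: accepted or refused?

Accepted

Atomic conditions:
  return reason ∈ {late, other, wrong-item}: defective is not in the set → false
  NOT damaged in transit: yes → false
  receipt or order number provided: yes → true
  return reason = other: defective == other is false
  original tags attached: no → false
  item marked final-sale: no → false
  return reason ∈ {defective, late, unwanted}: defective is in the set → true
  packaging opened: yes → true
  item price ≤ 2052.92 USD: 2179.95 ≤ 2052.92 is false
  customer is a member: no → false
  item category ∈ {electronics, furniture, perishable}: media is not in the set → false
  restocking fee paid: no → false
  item shows signs of use: no → false
  days since delivery ≥ 143 days: 17 ≥ 143 is false
  item price ≥ 1439.14 USD: 2179.95 ≥ 1439.14 is true
  item category ∈ {apparel, jewelry, perishable}: media is not in the set → false
  NOT customer is a member: no → true
Combine:
[1.1.1.1] false → false (antecedent false ⇒ implication holds) = true
[1.1.1.2.2] false OR false = false
[1.1.1.2] true → false = false
[1.1.1] true OR false = true
[1.1] NOT true = false
[1.2.1.2] true AND true = true
[1.2.1] false AND true = false
[1.2.2] false OR false OR false = false
[1.2] false OR false = false
[1.3.1] false OR false OR false = false
[1.3.2.2.1] false OR true = true
[1.3.2.2] NOT true = false
[1.3.2] true AND false = false
[1.3] false AND false = false
[1] false OR false OR false = false
[root] NOT false = true
Overall: true → accepted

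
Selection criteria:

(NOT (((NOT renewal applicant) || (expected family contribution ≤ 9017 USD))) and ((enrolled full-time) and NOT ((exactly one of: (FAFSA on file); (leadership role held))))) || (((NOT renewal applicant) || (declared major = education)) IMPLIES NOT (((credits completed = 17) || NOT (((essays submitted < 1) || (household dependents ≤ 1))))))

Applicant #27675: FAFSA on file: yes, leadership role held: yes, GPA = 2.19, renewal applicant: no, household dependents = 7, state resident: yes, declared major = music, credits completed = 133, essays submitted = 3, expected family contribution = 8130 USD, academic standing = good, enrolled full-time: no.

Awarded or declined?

Atomic conditions:
  NOT renewal applicant: no → true
  expected family contribution ≤ 9017 USD: 8130 ≤ 9017 is true
  enrolled full-time: no → false
  FAFSA on file: yes → true
  leadership role held: yes → true
  declared major = education: music == education is false
  credits completed = 17: 133 == 17 is false
  essays submitted < 1: 3 < 1 is false
  household dependents ≤ 1: 7 ≤ 1 is false
Combine:
[1.1.1] true OR true = true
[1.1] NOT true = false
[1.2.2.1] exactly-one(true, true) = false
[1.2.2] NOT false = true
[1.2] false AND true = false
[1] false AND false = false
[2.1] true OR false = true
[2.2.1.2.1] false OR false = false
[2.2.1.2] NOT false = true
[2.2.1] false OR true = true
[2.2] NOT true = false
[2] true → false = false
[root] false OR false = false
Overall: false → declined

Declined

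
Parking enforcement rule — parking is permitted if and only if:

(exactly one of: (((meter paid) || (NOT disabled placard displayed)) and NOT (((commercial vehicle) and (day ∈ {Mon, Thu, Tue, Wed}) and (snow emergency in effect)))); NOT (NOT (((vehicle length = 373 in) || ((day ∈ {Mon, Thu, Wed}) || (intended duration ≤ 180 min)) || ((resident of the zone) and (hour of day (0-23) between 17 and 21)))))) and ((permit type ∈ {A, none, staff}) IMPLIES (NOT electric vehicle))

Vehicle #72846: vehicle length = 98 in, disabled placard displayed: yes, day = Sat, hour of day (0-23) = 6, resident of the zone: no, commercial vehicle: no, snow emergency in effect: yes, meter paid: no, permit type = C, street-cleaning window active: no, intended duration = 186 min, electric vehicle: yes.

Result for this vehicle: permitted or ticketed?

Ticketed

Atomic conditions:
  meter paid: no → false
  NOT disabled placard displayed: yes → false
  commercial vehicle: no → false
  day ∈ {Mon, Thu, Tue, Wed}: Sat is not in the set → false
  snow emergency in effect: yes → true
  vehicle length = 373 in: 98 == 373 is false
  day ∈ {Mon, Thu, Wed}: Sat is not in the set → false
  intended duration ≤ 180 min: 186 ≤ 180 is false
  resident of the zone: no → false
  hour of day (0-23) between 17 and 21: 6 in [17, 21] is false
  permit type ∈ {A, none, staff}: C is not in the set → false
  NOT electric vehicle: yes → false
Combine:
[1.1.1] false OR false = false
[1.1.2.1] false AND false AND true = false
[1.1.2] NOT false = true
[1.1] false AND true = false
[1.2.1.1.2] false OR false = false
[1.2.1.1.3] false AND false = false
[1.2.1.1] false OR false OR false = false
[1.2.1] NOT false = true
[1.2] NOT true = false
[1] exactly-one(false, false) = false
[2] false → false (antecedent false ⇒ implication holds) = true
[root] false AND true = false
Overall: false → ticketed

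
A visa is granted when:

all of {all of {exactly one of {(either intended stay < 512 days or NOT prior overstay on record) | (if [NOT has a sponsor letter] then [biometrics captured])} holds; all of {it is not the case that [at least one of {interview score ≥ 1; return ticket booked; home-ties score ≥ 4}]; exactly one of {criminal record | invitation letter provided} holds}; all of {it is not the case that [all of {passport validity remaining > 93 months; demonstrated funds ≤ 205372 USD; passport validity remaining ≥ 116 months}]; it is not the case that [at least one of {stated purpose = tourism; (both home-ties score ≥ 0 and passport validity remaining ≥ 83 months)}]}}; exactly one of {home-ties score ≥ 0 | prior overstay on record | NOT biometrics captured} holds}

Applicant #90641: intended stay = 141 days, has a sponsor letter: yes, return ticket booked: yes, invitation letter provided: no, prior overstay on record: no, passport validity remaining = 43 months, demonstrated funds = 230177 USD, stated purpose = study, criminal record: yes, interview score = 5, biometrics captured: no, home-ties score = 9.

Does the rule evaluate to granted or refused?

Atomic conditions:
  intended stay < 512 days: 141 < 512 is true
  NOT prior overstay on record: no → true
  NOT has a sponsor letter: yes → false
  biometrics captured: no → false
  interview score ≥ 1: 5 ≥ 1 is true
  return ticket booked: yes → true
  home-ties score ≥ 4: 9 ≥ 4 is true
  criminal record: yes → true
  invitation letter provided: no → false
  passport validity remaining > 93 months: 43 > 93 is false
  demonstrated funds ≤ 205372 USD: 230177 ≤ 205372 is false
  passport validity remaining ≥ 116 months: 43 ≥ 116 is false
  stated purpose = tourism: study == tourism is false
  home-ties score ≥ 0: 9 ≥ 0 is true
  passport validity remaining ≥ 83 months: 43 ≥ 83 is false
  prior overstay on record: no → false
  NOT biometrics captured: no → true
Combine:
[1.1.1] true OR true = true
[1.1.2] false → false (antecedent false ⇒ implication holds) = true
[1.1] exactly-one(true, true) = false
[1.2.1.1] true OR true OR true = true
[1.2.1] NOT true = false
[1.2.2] exactly-one(true, false) = true
[1.2] false AND true = false
[1.3.1.1] false AND false AND false = false
[1.3.1] NOT false = true
[1.3.2.1.2] true AND false = false
[1.3.2.1] false OR false = false
[1.3.2] NOT false = true
[1.3] true AND true = true
[1] false AND false AND true = false
[2] exactly-one(true, false, true) = false
[root] false AND false = false
Overall: false → refused

Refused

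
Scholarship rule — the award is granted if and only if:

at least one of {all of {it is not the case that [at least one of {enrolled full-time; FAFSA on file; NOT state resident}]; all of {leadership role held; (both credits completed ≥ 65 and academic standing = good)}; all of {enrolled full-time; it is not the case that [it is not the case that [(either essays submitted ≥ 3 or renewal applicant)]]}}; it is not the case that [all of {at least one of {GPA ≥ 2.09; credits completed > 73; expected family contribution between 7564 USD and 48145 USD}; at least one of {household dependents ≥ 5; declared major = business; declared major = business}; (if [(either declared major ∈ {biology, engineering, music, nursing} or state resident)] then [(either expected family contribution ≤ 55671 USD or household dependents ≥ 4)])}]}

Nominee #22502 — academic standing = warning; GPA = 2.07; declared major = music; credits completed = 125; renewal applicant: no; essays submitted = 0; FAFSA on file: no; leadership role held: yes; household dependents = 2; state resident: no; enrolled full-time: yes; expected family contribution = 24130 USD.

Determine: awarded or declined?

Atomic conditions:
  enrolled full-time: yes → true
  FAFSA on file: no → false
  NOT state resident: no → true
  leadership role held: yes → true
  credits completed ≥ 65: 125 ≥ 65 is true
  academic standing = good: warning == good is false
  essays submitted ≥ 3: 0 ≥ 3 is false
  renewal applicant: no → false
  GPA ≥ 2.09: 2.07 ≥ 2.09 is false
  credits completed > 73: 125 > 73 is true
  expected family contribution between 7564 USD and 48145 USD: 24130 in [7564, 48145] is true
  household dependents ≥ 5: 2 ≥ 5 is false
  declared major = business: music == business is false
  declared major ∈ {biology, engineering, music, nursing}: music is in the set → true
  state resident: no → false
  expected family contribution ≤ 55671 USD: 24130 ≤ 55671 is true
  household dependents ≥ 4: 2 ≥ 4 is false
Combine:
[1.1.1] true OR false OR true = true
[1.1] NOT true = false
[1.2.2] true AND false = false
[1.2] true AND false = false
[1.3.2.1.1] false OR false = false
[1.3.2.1] NOT false = true
[1.3.2] NOT true = false
[1.3] true AND false = false
[1] false AND false AND false = false
[2.1.1] false OR true OR true = true
[2.1.2] false OR false OR false = false
[2.1.3.1] true OR false = true
[2.1.3.2] true OR false = true
[2.1.3] true → true = true
[2.1] true AND false AND true = false
[2] NOT false = true
[root] false OR true = true
Overall: true → awarded

Awarded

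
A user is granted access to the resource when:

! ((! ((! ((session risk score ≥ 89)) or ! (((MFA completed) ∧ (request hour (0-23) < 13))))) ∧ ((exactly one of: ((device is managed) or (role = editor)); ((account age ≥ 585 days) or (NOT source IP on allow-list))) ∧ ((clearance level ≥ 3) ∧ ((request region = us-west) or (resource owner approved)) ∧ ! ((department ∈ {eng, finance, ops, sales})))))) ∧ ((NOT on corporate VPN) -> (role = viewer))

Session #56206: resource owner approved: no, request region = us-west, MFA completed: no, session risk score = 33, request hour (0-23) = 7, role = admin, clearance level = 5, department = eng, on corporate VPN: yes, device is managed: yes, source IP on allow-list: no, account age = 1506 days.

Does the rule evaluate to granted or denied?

Granted

Atomic conditions:
  session risk score ≥ 89: 33 ≥ 89 is false
  MFA completed: no → false
  request hour (0-23) < 13: 7 < 13 is true
  device is managed: yes → true
  role = editor: admin == editor is false
  account age ≥ 585 days: 1506 ≥ 585 is true
  NOT source IP on allow-list: no → true
  clearance level ≥ 3: 5 ≥ 3 is true
  request region = us-west: us-west == us-west is true
  resource owner approved: no → false
  department ∈ {eng, finance, ops, sales}: eng is in the set → true
  NOT on corporate VPN: yes → false
  role = viewer: admin == viewer is false
Combine:
[1.1.1.1.1] NOT false = true
[1.1.1.1.2.1] false AND true = false
[1.1.1.1.2] NOT false = true
[1.1.1.1] true OR true = true
[1.1.1] NOT true = false
[1.1.2.1.1] true OR false = true
[1.1.2.1.2] true OR true = true
[1.1.2.1] exactly-one(true, true) = false
[1.1.2.2.2] true OR false = true
[1.1.2.2.3] NOT true = false
[1.1.2.2] true AND true AND false = false
[1.1.2] false AND false = false
[1.1] false AND false = false
[1] NOT false = true
[2] false → false (antecedent false ⇒ implication holds) = true
[root] true AND true = true
Overall: true → granted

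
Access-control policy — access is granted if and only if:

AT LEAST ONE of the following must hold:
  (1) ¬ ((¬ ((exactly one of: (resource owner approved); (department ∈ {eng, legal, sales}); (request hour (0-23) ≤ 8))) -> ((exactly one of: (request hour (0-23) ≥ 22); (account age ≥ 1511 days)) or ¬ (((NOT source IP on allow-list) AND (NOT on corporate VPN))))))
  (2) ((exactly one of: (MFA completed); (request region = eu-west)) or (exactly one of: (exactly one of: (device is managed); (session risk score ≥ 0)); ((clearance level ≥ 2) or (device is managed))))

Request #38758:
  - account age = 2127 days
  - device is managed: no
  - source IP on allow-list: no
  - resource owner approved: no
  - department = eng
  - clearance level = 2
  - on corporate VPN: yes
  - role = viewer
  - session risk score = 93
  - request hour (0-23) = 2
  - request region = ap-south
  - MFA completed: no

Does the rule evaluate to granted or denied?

Denied

Atomic conditions:
  resource owner approved: no → false
  department ∈ {eng, legal, sales}: eng is in the set → true
  request hour (0-23) ≤ 8: 2 ≤ 8 is true
  request hour (0-23) ≥ 22: 2 ≥ 22 is false
  account age ≥ 1511 days: 2127 ≥ 1511 is true
  NOT source IP on allow-list: no → true
  NOT on corporate VPN: yes → false
  MFA completed: no → false
  request region = eu-west: ap-south == eu-west is false
  device is managed: no → false
  session risk score ≥ 0: 93 ≥ 0 is true
  clearance level ≥ 2: 2 ≥ 2 is true
Combine:
[1.1.1.1] exactly-one(false, true, true) = false
[1.1.1] NOT false = true
[1.1.2.1] exactly-one(false, true) = true
[1.1.2.2.1] true AND false = false
[1.1.2.2] NOT false = true
[1.1.2] true OR true = true
[1.1] true → true = true
[1] NOT true = false
[2.1] exactly-one(false, false) = false
[2.2.1] exactly-one(false, true) = true
[2.2.2] true OR false = true
[2.2] exactly-one(true, true) = false
[2] false OR false = false
[root] false OR false = false
Overall: false → denied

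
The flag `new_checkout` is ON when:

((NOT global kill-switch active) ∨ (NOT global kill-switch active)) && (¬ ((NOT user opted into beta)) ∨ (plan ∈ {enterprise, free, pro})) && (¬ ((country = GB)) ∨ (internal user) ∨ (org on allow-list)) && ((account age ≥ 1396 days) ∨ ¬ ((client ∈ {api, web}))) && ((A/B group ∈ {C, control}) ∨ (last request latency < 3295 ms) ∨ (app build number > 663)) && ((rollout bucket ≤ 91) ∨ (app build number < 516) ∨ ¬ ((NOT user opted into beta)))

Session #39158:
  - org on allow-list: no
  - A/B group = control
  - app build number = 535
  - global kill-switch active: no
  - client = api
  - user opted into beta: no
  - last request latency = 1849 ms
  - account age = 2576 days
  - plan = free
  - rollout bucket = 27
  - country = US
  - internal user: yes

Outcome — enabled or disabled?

Enabled

Atomic conditions:
  NOT global kill-switch active: no → true
  NOT user opted into beta: no → true
  plan ∈ {enterprise, free, pro}: free is in the set → true
  country = GB: US == GB is false
  internal user: yes → true
  org on allow-list: no → false
  account age ≥ 1396 days: 2576 ≥ 1396 is true
  client ∈ {api, web}: api is in the set → true
  A/B group ∈ {C, control}: control is in the set → true
  last request latency < 3295 ms: 1849 < 3295 is true
  app build number > 663: 535 > 663 is false
  rollout bucket ≤ 91: 27 ≤ 91 is true
  app build number < 516: 535 < 516 is false
Combine:
[1] true OR true = true
[2.1] NOT true = false
[2] false OR true = true
[3.1] NOT false = true
[3] true OR true OR false = true
[4.2] NOT true = false
[4] true OR false = true
[5] true OR true OR false = true
[6.3] NOT true = false
[6] true OR false OR false = true
[root] true AND true AND true AND true AND true AND true = true
Overall: true → enabled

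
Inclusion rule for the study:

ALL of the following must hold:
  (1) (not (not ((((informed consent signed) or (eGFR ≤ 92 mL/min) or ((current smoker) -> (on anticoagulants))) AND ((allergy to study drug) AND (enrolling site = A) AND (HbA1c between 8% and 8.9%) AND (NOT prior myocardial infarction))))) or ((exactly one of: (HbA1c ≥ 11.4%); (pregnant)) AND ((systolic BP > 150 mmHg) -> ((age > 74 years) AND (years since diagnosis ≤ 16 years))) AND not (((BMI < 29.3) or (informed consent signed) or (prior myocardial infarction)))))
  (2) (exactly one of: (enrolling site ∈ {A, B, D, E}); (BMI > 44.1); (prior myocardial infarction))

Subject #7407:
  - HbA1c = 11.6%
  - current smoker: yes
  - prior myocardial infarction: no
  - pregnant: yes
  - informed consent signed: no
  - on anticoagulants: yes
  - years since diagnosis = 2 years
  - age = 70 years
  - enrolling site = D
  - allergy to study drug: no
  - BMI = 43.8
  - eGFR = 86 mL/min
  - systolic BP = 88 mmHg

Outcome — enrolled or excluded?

Excluded

Atomic conditions:
  informed consent signed: no → false
  eGFR ≤ 92 mL/min: 86 ≤ 92 is true
  current smoker: yes → true
  on anticoagulants: yes → true
  allergy to study drug: no → false
  enrolling site = A: D == A is false
  HbA1c between 8% and 8.9%: 11.6 in [8, 8.9] is false
  NOT prior myocardial infarction: no → true
  HbA1c ≥ 11.4%: 11.6 ≥ 11.4 is true
  pregnant: yes → true
  systolic BP > 150 mmHg: 88 > 150 is false
  age > 74 years: 70 > 74 is false
  years since diagnosis ≤ 16 years: 2 ≤ 16 is true
  BMI < 29.3: 43.8 < 29.3 is false
  prior myocardial infarction: no → false
  enrolling site ∈ {A, B, D, E}: D is in the set → true
  BMI > 44.1: 43.8 > 44.1 is false
Combine:
[1.1.1.1.1.3] true → true = true
[1.1.1.1.1] false OR true OR true = true
[1.1.1.1.2] false AND false AND false AND true = false
[1.1.1.1] true AND false = false
[1.1.1] NOT false = true
[1.1] NOT true = false
[1.2.1] exactly-one(true, true) = false
[1.2.2.2] false AND true = false
[1.2.2] false → false (antecedent false ⇒ implication holds) = true
[1.2.3.1] false OR false OR false = false
[1.2.3] NOT false = true
[1.2] false AND true AND true = false
[1] false OR false = false
[2] exactly-one(true, false, false) = true
[root] false AND true = false
Overall: false → excluded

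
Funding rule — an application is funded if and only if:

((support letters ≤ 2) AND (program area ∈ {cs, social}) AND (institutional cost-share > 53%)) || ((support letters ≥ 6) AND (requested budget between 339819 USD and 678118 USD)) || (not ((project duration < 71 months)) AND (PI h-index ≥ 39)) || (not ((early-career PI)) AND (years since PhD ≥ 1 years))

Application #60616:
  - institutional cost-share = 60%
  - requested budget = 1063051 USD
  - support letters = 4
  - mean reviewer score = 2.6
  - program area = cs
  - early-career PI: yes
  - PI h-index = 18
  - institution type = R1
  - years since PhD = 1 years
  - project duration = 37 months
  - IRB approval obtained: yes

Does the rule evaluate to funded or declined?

Declined

Atomic conditions:
  support letters ≤ 2: 4 ≤ 2 is false
  program area ∈ {cs, social}: cs is in the set → true
  institutional cost-share > 53%: 60 > 53 is true
  support letters ≥ 6: 4 ≥ 6 is false
  requested budget between 339819 USD and 678118 USD: 1063051 in [339819, 678118] is false
  project duration < 71 months: 37 < 71 is true
  PI h-index ≥ 39: 18 ≥ 39 is false
  early-career PI: yes → true
  years since PhD ≥ 1 years: 1 ≥ 1 is true
Combine:
[1] false AND true AND true = false
[2] false AND false = false
[3.1] NOT true = false
[3] false AND false = false
[4.1] NOT true = false
[4] false AND true = false
[root] false OR false OR false OR false = false
Overall: false → declined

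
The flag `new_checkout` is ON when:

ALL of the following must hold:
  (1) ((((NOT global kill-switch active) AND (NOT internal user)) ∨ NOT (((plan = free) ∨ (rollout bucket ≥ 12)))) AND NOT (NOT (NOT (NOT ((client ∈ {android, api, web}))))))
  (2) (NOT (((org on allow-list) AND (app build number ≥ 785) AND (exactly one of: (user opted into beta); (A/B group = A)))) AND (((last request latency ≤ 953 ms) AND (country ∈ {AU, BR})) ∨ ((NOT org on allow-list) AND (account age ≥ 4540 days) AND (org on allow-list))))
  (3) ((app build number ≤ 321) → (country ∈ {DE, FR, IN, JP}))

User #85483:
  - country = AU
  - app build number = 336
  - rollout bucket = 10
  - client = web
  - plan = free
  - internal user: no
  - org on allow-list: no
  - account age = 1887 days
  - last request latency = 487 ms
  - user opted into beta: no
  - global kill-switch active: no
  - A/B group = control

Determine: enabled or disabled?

Atomic conditions:
  NOT global kill-switch active: no → true
  NOT internal user: no → true
  plan = free: free == free is true
  rollout bucket ≥ 12: 10 ≥ 12 is false
  client ∈ {android, api, web}: web is in the set → true
  org on allow-list: no → false
  app build number ≥ 785: 336 ≥ 785 is false
  user opted into beta: no → false
  A/B group = A: control == A is false
  last request latency ≤ 953 ms: 487 ≤ 953 is true
  country ∈ {AU, BR}: AU is in the set → true
  NOT org on allow-list: no → true
  account age ≥ 4540 days: 1887 ≥ 4540 is false
  app build number ≤ 321: 336 ≤ 321 is false
  country ∈ {DE, FR, IN, JP}: AU is not in the set → false
Combine:
[1.1.1] true AND true = true
[1.1.2.1] true OR false = true
[1.1.2] NOT true = false
[1.1] true OR false = true
[1.2.1.1.1] NOT true = false
[1.2.1.1] NOT false = true
[1.2.1] NOT true = false
[1.2] NOT false = true
[1] true AND true = true
[2.1.1.3] exactly-one(false, false) = false
[2.1.1] false AND false AND false = false
[2.1] NOT false = true
[2.2.1] true AND true = true
[2.2.2] true AND false AND false = false
[2.2] true OR false = true
[2] true AND true = true
[3] false → false (antecedent false ⇒ implication holds) = true
[root] true AND true AND true = true
Overall: true → enabled

Enabled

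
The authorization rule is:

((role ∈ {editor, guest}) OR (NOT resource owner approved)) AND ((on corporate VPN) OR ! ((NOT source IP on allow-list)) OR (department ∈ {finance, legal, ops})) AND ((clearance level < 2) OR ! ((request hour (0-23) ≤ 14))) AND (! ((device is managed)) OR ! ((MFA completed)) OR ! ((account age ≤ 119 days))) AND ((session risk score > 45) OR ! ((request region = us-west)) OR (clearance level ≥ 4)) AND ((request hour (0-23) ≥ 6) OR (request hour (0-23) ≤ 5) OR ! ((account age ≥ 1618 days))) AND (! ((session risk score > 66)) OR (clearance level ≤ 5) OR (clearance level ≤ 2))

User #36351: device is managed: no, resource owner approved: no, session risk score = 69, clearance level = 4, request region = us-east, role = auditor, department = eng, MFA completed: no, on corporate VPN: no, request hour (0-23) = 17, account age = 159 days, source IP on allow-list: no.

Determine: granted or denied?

Denied

Atomic conditions:
  role ∈ {editor, guest}: auditor is not in the set → false
  NOT resource owner approved: no → true
  on corporate VPN: no → false
  NOT source IP on allow-list: no → true
  department ∈ {finance, legal, ops}: eng is not in the set → false
  clearance level < 2: 4 < 2 is false
  request hour (0-23) ≤ 14: 17 ≤ 14 is false
  device is managed: no → false
  MFA completed: no → false
  account age ≤ 119 days: 159 ≤ 119 is false
  session risk score > 45: 69 > 45 is true
  request region = us-west: us-east == us-west is false
  clearance level ≥ 4: 4 ≥ 4 is true
  request hour (0-23) ≥ 6: 17 ≥ 6 is true
  request hour (0-23) ≤ 5: 17 ≤ 5 is false
  account age ≥ 1618 days: 159 ≥ 1618 is false
  session risk score > 66: 69 > 66 is true
  clearance level ≤ 5: 4 ≤ 5 is true
  clearance level ≤ 2: 4 ≤ 2 is false
Combine:
[1] false OR true = true
[2.2] NOT true = false
[2] false OR false OR false = false
[3.2] NOT false = true
[3] false OR true = true
[4.1] NOT false = true
[4.2] NOT false = true
[4.3] NOT false = true
[4] true OR true OR true = true
[5.2] NOT false = true
[5] true OR true OR true = true
[6.3] NOT false = true
[6] true OR false OR true = true
[7.1] NOT true = false
[7] false OR true OR false = true
[root] true AND false AND true AND true AND true AND true AND true = false
Overall: false → denied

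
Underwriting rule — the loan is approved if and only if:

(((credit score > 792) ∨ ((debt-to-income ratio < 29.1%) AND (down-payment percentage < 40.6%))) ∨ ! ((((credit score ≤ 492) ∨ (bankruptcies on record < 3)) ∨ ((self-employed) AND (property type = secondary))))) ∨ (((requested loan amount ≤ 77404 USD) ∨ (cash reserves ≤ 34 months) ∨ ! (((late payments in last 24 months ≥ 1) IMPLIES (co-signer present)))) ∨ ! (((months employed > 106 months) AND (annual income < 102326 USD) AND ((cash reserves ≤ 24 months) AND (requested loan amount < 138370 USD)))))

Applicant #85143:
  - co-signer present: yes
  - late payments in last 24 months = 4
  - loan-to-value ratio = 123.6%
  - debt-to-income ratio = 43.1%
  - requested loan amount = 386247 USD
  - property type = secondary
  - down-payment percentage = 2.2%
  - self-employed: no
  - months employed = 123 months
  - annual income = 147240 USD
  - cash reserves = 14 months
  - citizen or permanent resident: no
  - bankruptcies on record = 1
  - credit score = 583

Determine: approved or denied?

Approved

Atomic conditions:
  credit score > 792: 583 > 792 is false
  debt-to-income ratio < 29.1%: 43.1 < 29.1 is false
  down-payment percentage < 40.6%: 2.2 < 40.6 is true
  credit score ≤ 492: 583 ≤ 492 is false
  bankruptcies on record < 3: 1 < 3 is true
  self-employed: no → false
  property type = secondary: secondary == secondary is true
  requested loan amount ≤ 77404 USD: 386247 ≤ 77404 is false
  cash reserves ≤ 34 months: 14 ≤ 34 is true
  late payments in last 24 months ≥ 1: 4 ≥ 1 is true
  co-signer present: yes → true
  months employed > 106 months: 123 > 106 is true
  annual income < 102326 USD: 147240 < 102326 is false
  cash reserves ≤ 24 months: 14 ≤ 24 is true
  requested loan amount < 138370 USD: 386247 < 138370 is false
Combine:
[1.1.2] false AND true = false
[1.1] false OR false = false
[1.2.1.1] false OR true = true
[1.2.1.2] false AND true = false
[1.2.1] true OR false = true
[1.2] NOT true = false
[1] false OR false = false
[2.1.3.1] true → true = true
[2.1.3] NOT true = false
[2.1] false OR true OR false = true
[2.2.1.3] true AND false = false
[2.2.1] true AND false AND false = false
[2.2] NOT false = true
[2] true OR true = true
[root] false OR true = true
Overall: true → approved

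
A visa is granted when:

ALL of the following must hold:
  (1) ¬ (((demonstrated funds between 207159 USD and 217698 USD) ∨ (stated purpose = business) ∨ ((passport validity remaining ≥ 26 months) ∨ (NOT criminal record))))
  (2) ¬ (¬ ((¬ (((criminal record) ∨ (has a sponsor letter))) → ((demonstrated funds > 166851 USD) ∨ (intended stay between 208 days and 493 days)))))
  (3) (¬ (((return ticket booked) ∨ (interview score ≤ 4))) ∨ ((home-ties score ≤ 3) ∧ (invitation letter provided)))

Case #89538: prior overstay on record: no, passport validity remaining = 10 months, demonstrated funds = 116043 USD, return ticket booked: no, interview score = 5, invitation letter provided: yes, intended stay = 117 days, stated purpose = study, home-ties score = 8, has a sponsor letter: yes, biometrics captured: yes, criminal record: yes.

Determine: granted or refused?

Granted

Atomic conditions:
  demonstrated funds between 207159 USD and 217698 USD: 116043 in [207159, 217698] is false
  stated purpose = business: study == business is false
  passport validity remaining ≥ 26 months: 10 ≥ 26 is false
  NOT criminal record: yes → false
  criminal record: yes → true
  has a sponsor letter: yes → true
  demonstrated funds > 166851 USD: 116043 > 166851 is false
  intended stay between 208 days and 493 days: 117 in [208, 493] is false
  return ticket booked: no → false
  interview score ≤ 4: 5 ≤ 4 is false
  home-ties score ≤ 3: 8 ≤ 3 is false
  invitation letter provided: yes → true
Combine:
[1.1.3] false OR false = false
[1.1] false OR false OR false = false
[1] NOT false = true
[2.1.1.1.1] true OR true = true
[2.1.1.1] NOT true = false
[2.1.1.2] false OR false = false
[2.1.1] false → false (antecedent false ⇒ implication holds) = true
[2.1] NOT true = false
[2] NOT false = true
[3.1.1] false OR false = false
[3.1] NOT false = true
[3.2] false AND true = false
[3] true OR false = true
[root] true AND true AND true = true
Overall: true → granted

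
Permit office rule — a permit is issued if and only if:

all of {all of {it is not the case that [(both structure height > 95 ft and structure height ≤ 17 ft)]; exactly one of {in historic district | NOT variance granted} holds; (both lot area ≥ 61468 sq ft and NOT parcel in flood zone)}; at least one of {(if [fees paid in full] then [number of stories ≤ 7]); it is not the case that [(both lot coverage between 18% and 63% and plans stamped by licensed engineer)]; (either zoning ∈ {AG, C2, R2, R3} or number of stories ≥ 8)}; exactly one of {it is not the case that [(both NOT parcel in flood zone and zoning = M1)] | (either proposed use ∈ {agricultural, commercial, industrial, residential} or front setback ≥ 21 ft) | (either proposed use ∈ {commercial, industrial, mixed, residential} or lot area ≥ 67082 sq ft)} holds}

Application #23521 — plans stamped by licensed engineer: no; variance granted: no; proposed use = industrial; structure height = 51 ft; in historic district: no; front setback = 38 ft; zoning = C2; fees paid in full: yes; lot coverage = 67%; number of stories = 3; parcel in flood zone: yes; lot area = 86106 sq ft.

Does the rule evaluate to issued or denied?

Atomic conditions:
  structure height > 95 ft: 51 > 95 is false
  structure height ≤ 17 ft: 51 ≤ 17 is false
  in historic district: no → false
  NOT variance granted: no → true
  lot area ≥ 61468 sq ft: 86106 ≥ 61468 is true
  NOT parcel in flood zone: yes → false
  fees paid in full: yes → true
  number of stories ≤ 7: 3 ≤ 7 is true
  lot coverage between 18% and 63%: 67 in [18, 63] is false
  plans stamped by licensed engineer: no → false
  zoning ∈ {AG, C2, R2, R3}: C2 is in the set → true
  number of stories ≥ 8: 3 ≥ 8 is false
  zoning = M1: C2 == M1 is false
  proposed use ∈ {agricultural, commercial, industrial, residential}: industrial is in the set → true
  front setback ≥ 21 ft: 38 ≥ 21 is true
  proposed use ∈ {commercial, industrial, mixed, residential}: industrial is in the set → true
  lot area ≥ 67082 sq ft: 86106 ≥ 67082 is true
Combine:
[1.1.1] false AND false = false
[1.1] NOT false = true
[1.2] exactly-one(false, true) = true
[1.3] true AND false = false
[1] true AND true AND false = false
[2.1] true → true = true
[2.2.1] false AND false = false
[2.2] NOT false = true
[2.3] true OR false = true
[2] true OR true OR true = true
[3.1.1] false AND false = false
[3.1] NOT false = true
[3.2] true OR true = true
[3.3] true OR true = true
[3] exactly-one(true, true, true) = false
[root] false AND true AND false = false
Overall: false → denied

Denied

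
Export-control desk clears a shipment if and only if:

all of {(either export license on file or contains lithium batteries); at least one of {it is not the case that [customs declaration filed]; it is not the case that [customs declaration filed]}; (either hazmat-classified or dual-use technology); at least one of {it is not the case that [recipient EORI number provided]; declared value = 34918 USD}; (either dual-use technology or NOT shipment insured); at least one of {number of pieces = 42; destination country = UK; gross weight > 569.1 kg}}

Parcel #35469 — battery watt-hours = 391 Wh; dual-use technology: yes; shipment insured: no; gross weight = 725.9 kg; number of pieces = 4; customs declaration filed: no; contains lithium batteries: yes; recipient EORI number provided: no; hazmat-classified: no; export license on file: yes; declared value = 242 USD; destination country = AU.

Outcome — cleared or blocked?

Atomic conditions:
  export license on file: yes → true
  contains lithium batteries: yes → true
  customs declaration filed: no → false
  hazmat-classified: no → false
  dual-use technology: yes → true
  recipient EORI number provided: no → false
  declared value = 34918 USD: 242 == 34918 is false
  NOT shipment insured: no → true
  number of pieces = 42: 4 == 42 is false
  destination country = UK: AU == UK is false
  gross weight > 569.1 kg: 725.9 > 569.1 is true
Combine:
[1] true OR true = true
[2.1] NOT false = true
[2.2] NOT false = true
[2] true OR true = true
[3] false OR true = true
[4.1] NOT false = true
[4] true OR false = true
[5] true OR true = true
[6] false OR false OR true = true
[root] true AND true AND true AND true AND true AND true = true
Overall: true → cleared

Cleared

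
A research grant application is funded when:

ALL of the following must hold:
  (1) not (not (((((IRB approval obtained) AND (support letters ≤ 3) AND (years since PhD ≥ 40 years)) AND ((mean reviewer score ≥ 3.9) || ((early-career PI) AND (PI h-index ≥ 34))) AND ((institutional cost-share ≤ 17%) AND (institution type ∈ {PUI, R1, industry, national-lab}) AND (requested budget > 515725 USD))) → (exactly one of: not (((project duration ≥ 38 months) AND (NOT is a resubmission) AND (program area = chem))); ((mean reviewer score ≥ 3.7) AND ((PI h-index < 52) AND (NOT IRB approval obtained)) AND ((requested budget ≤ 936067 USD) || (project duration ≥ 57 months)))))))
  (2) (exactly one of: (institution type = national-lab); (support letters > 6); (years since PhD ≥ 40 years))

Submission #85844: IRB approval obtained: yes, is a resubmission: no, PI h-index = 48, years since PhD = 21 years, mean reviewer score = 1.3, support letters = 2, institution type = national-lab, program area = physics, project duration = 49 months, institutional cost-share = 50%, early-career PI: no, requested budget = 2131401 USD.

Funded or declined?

Funded

Atomic conditions:
  IRB approval obtained: yes → true
  support letters ≤ 3: 2 ≤ 3 is true
  years since PhD ≥ 40 years: 21 ≥ 40 is false
  mean reviewer score ≥ 3.9: 1.3 ≥ 3.9 is false
  early-career PI: no → false
  PI h-index ≥ 34: 48 ≥ 34 is true
  institutional cost-share ≤ 17%: 50 ≤ 17 is false
  institution type ∈ {PUI, R1, industry, national-lab}: national-lab is in the set → true
  requested budget > 515725 USD: 2131401 > 515725 is true
  project duration ≥ 38 months: 49 ≥ 38 is true
  NOT is a resubmission: no → true
  program area = chem: physics == chem is false
  mean reviewer score ≥ 3.7: 1.3 ≥ 3.7 is false
  PI h-index < 52: 48 < 52 is true
  NOT IRB approval obtained: yes → false
  requested budget ≤ 936067 USD: 2131401 ≤ 936067 is false
  project duration ≥ 57 months: 49 ≥ 57 is false
  institution type = national-lab: national-lab == national-lab is true
  support letters > 6: 2 > 6 is false
Combine:
[1.1.1.1.1] true AND true AND false = false
[1.1.1.1.2.2] false AND true = false
[1.1.1.1.2] false OR false = false
[1.1.1.1.3] false AND true AND true = false
[1.1.1.1] false AND false AND false = false
[1.1.1.2.1.1] true AND true AND false = false
[1.1.1.2.1] NOT false = true
[1.1.1.2.2.2] true AND false = false
[1.1.1.2.2.3] false OR false = false
[1.1.1.2.2] false AND false AND false = false
[1.1.1.2] exactly-one(true, false) = true
[1.1.1] false → true (antecedent false ⇒ implication holds) = true
[1.1] NOT true = false
[1] NOT false = true
[2] exactly-one(true, false, false) = true
[root] true AND true = true
Overall: true → funded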